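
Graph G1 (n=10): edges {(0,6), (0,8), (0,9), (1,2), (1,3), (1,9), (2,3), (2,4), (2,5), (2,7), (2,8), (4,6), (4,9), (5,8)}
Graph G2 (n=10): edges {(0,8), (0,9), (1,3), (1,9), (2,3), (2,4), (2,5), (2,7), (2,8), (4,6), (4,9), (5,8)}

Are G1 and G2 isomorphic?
No, not isomorphic

The graphs are NOT isomorphic.

Counting edges: G1 has 14 edge(s); G2 has 12 edge(s).
Edge count is an isomorphism invariant (a bijection on vertices induces a bijection on edges), so differing edge counts rule out isomorphism.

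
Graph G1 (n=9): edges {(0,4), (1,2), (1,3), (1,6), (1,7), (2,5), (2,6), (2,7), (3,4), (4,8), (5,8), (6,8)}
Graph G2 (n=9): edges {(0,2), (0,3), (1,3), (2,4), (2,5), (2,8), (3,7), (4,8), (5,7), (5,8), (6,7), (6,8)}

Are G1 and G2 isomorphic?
Yes, isomorphic

The graphs are isomorphic.
One valid mapping φ: V(G1) → V(G2): 0→1, 1→2, 2→8, 3→0, 4→3, 5→6, 6→5, 7→4, 8→7

Verify φ preserves adjacency — for each edge of G1, its image is an edge of G2:
  (0,4) → (φ(0),φ(4)) = (1,3) ∈ E(G2) ✓
  (1,2) → (φ(1),φ(2)) = (2,8) ∈ E(G2) ✓
  (1,3) → (φ(1),φ(3)) = (0,2) ∈ E(G2) ✓
  (1,6) → (φ(1),φ(6)) = (2,5) ∈ E(G2) ✓
  (1,7) → (φ(1),φ(7)) = (2,4) ∈ E(G2) ✓
  (2,5) → (φ(2),φ(5)) = (6,8) ∈ E(G2) ✓
  (2,6) → (φ(2),φ(6)) = (5,8) ∈ E(G2) ✓
  (2,7) → (φ(2),φ(7)) = (4,8) ∈ E(G2) ✓
  (3,4) → (φ(3),φ(4)) = (0,3) ∈ E(G2) ✓
  (4,8) → (φ(4),φ(8)) = (3,7) ∈ E(G2) ✓
  (5,8) → (φ(5),φ(8)) = (6,7) ∈ E(G2) ✓
  (6,8) → (φ(6),φ(8)) = (5,7) ∈ E(G2) ✓
All 12 edges of G1 map to edges of G2, and |E(G1)| = |E(G2)| = 12, so φ is a bijection on edges as well as vertices. Hence G1 ≅ G2.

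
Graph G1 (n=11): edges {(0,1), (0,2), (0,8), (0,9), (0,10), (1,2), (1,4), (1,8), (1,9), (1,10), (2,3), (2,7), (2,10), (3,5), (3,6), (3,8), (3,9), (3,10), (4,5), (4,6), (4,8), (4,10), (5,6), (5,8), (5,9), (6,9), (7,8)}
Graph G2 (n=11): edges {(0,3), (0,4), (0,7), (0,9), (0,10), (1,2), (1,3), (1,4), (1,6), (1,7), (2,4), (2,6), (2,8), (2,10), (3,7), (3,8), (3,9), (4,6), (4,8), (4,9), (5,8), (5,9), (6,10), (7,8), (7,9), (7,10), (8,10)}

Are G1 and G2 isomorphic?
Yes, isomorphic

The graphs are isomorphic.
One valid mapping φ: V(G1) → V(G2): 0→3, 1→7, 2→9, 3→4, 4→10, 5→2, 6→6, 7→5, 8→8, 9→1, 10→0

Verify φ preserves adjacency — for each edge of G1, its image is an edge of G2:
  (0,1) → (φ(0),φ(1)) = (3,7) ∈ E(G2) ✓
  (0,2) → (φ(0),φ(2)) = (3,9) ∈ E(G2) ✓
  (0,8) → (φ(0),φ(8)) = (3,8) ∈ E(G2) ✓
  (0,9) → (φ(0),φ(9)) = (1,3) ∈ E(G2) ✓
  (0,10) → (φ(0),φ(10)) = (0,3) ∈ E(G2) ✓
  (1,2) → (φ(1),φ(2)) = (7,9) ∈ E(G2) ✓
  (1,4) → (φ(1),φ(4)) = (7,10) ∈ E(G2) ✓
  (1,8) → (φ(1),φ(8)) = (7,8) ∈ E(G2) ✓
  (1,9) → (φ(1),φ(9)) = (1,7) ∈ E(G2) ✓
  (1,10) → (φ(1),φ(10)) = (0,7) ∈ E(G2) ✓
  (2,3) → (φ(2),φ(3)) = (4,9) ∈ E(G2) ✓
  (2,7) → (φ(2),φ(7)) = (5,9) ∈ E(G2) ✓
  (2,10) → (φ(2),φ(10)) = (0,9) ∈ E(G2) ✓
  (3,5) → (φ(3),φ(5)) = (2,4) ∈ E(G2) ✓
  (3,6) → (φ(3),φ(6)) = (4,6) ∈ E(G2) ✓
  (3,8) → (φ(3),φ(8)) = (4,8) ∈ E(G2) ✓
  (3,9) → (φ(3),φ(9)) = (1,4) ∈ E(G2) ✓
  (3,10) → (φ(3),φ(10)) = (0,4) ∈ E(G2) ✓
  (4,5) → (φ(4),φ(5)) = (2,10) ∈ E(G2) ✓
  (4,6) → (φ(4),φ(6)) = (6,10) ∈ E(G2) ✓
  (4,8) → (φ(4),φ(8)) = (8,10) ∈ E(G2) ✓
  (4,10) → (φ(4),φ(10)) = (0,10) ∈ E(G2) ✓
  (5,6) → (φ(5),φ(6)) = (2,6) ∈ E(G2) ✓
  (5,8) → (φ(5),φ(8)) = (2,8) ∈ E(G2) ✓
  (5,9) → (φ(5),φ(9)) = (1,2) ∈ E(G2) ✓
  (6,9) → (φ(6),φ(9)) = (1,6) ∈ E(G2) ✓
  (7,8) → (φ(7),φ(8)) = (5,8) ∈ E(G2) ✓
All 27 edges of G1 map to edges of G2, and |E(G1)| = |E(G2)| = 27, so φ is a bijection on edges as well as vertices. Hence G1 ≅ G2.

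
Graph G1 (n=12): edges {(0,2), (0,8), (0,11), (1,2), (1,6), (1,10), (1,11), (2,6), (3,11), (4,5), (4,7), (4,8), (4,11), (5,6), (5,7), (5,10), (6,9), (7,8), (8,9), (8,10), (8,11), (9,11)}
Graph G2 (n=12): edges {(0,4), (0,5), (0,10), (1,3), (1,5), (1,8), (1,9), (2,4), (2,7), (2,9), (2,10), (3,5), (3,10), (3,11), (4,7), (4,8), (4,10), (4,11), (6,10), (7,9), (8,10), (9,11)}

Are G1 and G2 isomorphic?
Yes, isomorphic

The graphs are isomorphic.
One valid mapping φ: V(G1) → V(G2): 0→0, 1→3, 2→5, 3→6, 4→2, 5→9, 6→1, 7→7, 8→4, 9→8, 10→11, 11→10

Verify φ preserves adjacency — for each edge of G1, its image is an edge of G2:
  (0,2) → (φ(0),φ(2)) = (0,5) ∈ E(G2) ✓
  (0,8) → (φ(0),φ(8)) = (0,4) ∈ E(G2) ✓
  (0,11) → (φ(0),φ(11)) = (0,10) ∈ E(G2) ✓
  (1,2) → (φ(1),φ(2)) = (3,5) ∈ E(G2) ✓
  (1,6) → (φ(1),φ(6)) = (1,3) ∈ E(G2) ✓
  (1,10) → (φ(1),φ(10)) = (3,11) ∈ E(G2) ✓
  (1,11) → (φ(1),φ(11)) = (3,10) ∈ E(G2) ✓
  (2,6) → (φ(2),φ(6)) = (1,5) ∈ E(G2) ✓
  (3,11) → (φ(3),φ(11)) = (6,10) ∈ E(G2) ✓
  (4,5) → (φ(4),φ(5)) = (2,9) ∈ E(G2) ✓
  (4,7) → (φ(4),φ(7)) = (2,7) ∈ E(G2) ✓
  (4,8) → (φ(4),φ(8)) = (2,4) ∈ E(G2) ✓
  (4,11) → (φ(4),φ(11)) = (2,10) ∈ E(G2) ✓
  (5,6) → (φ(5),φ(6)) = (1,9) ∈ E(G2) ✓
  (5,7) → (φ(5),φ(7)) = (7,9) ∈ E(G2) ✓
  (5,10) → (φ(5),φ(10)) = (9,11) ∈ E(G2) ✓
  (6,9) → (φ(6),φ(9)) = (1,8) ∈ E(G2) ✓
  (7,8) → (φ(7),φ(8)) = (4,7) ∈ E(G2) ✓
  (8,9) → (φ(8),φ(9)) = (4,8) ∈ E(G2) ✓
  (8,10) → (φ(8),φ(10)) = (4,11) ∈ E(G2) ✓
  (8,11) → (φ(8),φ(11)) = (4,10) ∈ E(G2) ✓
  (9,11) → (φ(9),φ(11)) = (8,10) ∈ E(G2) ✓
All 22 edges of G1 map to edges of G2, and |E(G1)| = |E(G2)| = 22, so φ is a bijection on edges as well as vertices. Hence G1 ≅ G2.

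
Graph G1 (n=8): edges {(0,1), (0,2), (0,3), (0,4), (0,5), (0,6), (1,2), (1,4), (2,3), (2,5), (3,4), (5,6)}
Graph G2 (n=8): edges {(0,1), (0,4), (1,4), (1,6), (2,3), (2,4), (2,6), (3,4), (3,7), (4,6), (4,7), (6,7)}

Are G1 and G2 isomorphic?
Yes, isomorphic

The graphs are isomorphic.
One valid mapping φ: V(G1) → V(G2): 0→4, 1→2, 2→6, 3→7, 4→3, 5→1, 6→0, 7→5

Verify φ preserves adjacency — for each edge of G1, its image is an edge of G2:
  (0,1) → (φ(0),φ(1)) = (2,4) ∈ E(G2) ✓
  (0,2) → (φ(0),φ(2)) = (4,6) ∈ E(G2) ✓
  (0,3) → (φ(0),φ(3)) = (4,7) ∈ E(G2) ✓
  (0,4) → (φ(0),φ(4)) = (3,4) ∈ E(G2) ✓
  (0,5) → (φ(0),φ(5)) = (1,4) ∈ E(G2) ✓
  (0,6) → (φ(0),φ(6)) = (0,4) ∈ E(G2) ✓
  (1,2) → (φ(1),φ(2)) = (2,6) ∈ E(G2) ✓
  (1,4) → (φ(1),φ(4)) = (2,3) ∈ E(G2) ✓
  (2,3) → (φ(2),φ(3)) = (6,7) ∈ E(G2) ✓
  (2,5) → (φ(2),φ(5)) = (1,6) ∈ E(G2) ✓
  (3,4) → (φ(3),φ(4)) = (3,7) ∈ E(G2) ✓
  (5,6) → (φ(5),φ(6)) = (0,1) ∈ E(G2) ✓
All 12 edges of G1 map to edges of G2, and |E(G1)| = |E(G2)| = 12, so φ is a bijection on edges as well as vertices. Hence G1 ≅ G2.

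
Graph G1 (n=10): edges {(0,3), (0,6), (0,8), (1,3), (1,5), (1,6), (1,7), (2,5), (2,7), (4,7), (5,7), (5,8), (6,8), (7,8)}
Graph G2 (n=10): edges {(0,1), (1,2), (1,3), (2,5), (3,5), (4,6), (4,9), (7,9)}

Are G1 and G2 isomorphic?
No, not isomorphic

The graphs are NOT isomorphic.

Connected components of G1: 2 component(s) with vertex sets [[9], [0, 1, 2, 3, 4, 5, 6, 7, 8]], sizes [1, 9].
Connected components of G2: 3 component(s) with vertex sets [[8], [4, 6, 7, 9], [0, 1, 2, 3, 5]], sizes [1, 4, 5].
The number of connected components (and the multiset of component sizes) is an isomorphism invariant — an isomorphism maps each component of G1 bijectively onto a component of G2. Since G1 has 2 component(s) and G2 has 3, they cannot be isomorphic.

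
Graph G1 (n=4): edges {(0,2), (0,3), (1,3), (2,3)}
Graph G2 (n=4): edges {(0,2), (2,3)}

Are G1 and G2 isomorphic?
No, not isomorphic

The graphs are NOT isomorphic.

Counting edges: G1 has 4 edge(s); G2 has 2 edge(s).
Edge count is an isomorphism invariant (a bijection on vertices induces a bijection on edges), so differing edge counts rule out isomorphism.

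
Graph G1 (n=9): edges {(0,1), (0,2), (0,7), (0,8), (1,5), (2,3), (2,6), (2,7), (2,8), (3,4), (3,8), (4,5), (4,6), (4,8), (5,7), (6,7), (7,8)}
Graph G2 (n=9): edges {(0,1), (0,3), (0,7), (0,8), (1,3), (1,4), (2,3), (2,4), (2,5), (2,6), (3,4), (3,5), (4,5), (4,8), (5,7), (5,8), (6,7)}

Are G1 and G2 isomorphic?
Yes, isomorphic

The graphs are isomorphic.
One valid mapping φ: V(G1) → V(G2): 0→2, 1→6, 2→4, 3→1, 4→0, 5→7, 6→8, 7→5, 8→3

Verify φ preserves adjacency — for each edge of G1, its image is an edge of G2:
  (0,1) → (φ(0),φ(1)) = (2,6) ∈ E(G2) ✓
  (0,2) → (φ(0),φ(2)) = (2,4) ∈ E(G2) ✓
  (0,7) → (φ(0),φ(7)) = (2,5) ∈ E(G2) ✓
  (0,8) → (φ(0),φ(8)) = (2,3) ∈ E(G2) ✓
  (1,5) → (φ(1),φ(5)) = (6,7) ∈ E(G2) ✓
  (2,3) → (φ(2),φ(3)) = (1,4) ∈ E(G2) ✓
  (2,6) → (φ(2),φ(6)) = (4,8) ∈ E(G2) ✓
  (2,7) → (φ(2),φ(7)) = (4,5) ∈ E(G2) ✓
  (2,8) → (φ(2),φ(8)) = (3,4) ∈ E(G2) ✓
  (3,4) → (φ(3),φ(4)) = (0,1) ∈ E(G2) ✓
  (3,8) → (φ(3),φ(8)) = (1,3) ∈ E(G2) ✓
  (4,5) → (φ(4),φ(5)) = (0,7) ∈ E(G2) ✓
  (4,6) → (φ(4),φ(6)) = (0,8) ∈ E(G2) ✓
  (4,8) → (φ(4),φ(8)) = (0,3) ∈ E(G2) ✓
  (5,7) → (φ(5),φ(7)) = (5,7) ∈ E(G2) ✓
  (6,7) → (φ(6),φ(7)) = (5,8) ∈ E(G2) ✓
  (7,8) → (φ(7),φ(8)) = (3,5) ∈ E(G2) ✓
All 17 edges of G1 map to edges of G2, and |E(G1)| = |E(G2)| = 17, so φ is a bijection on edges as well as vertices. Hence G1 ≅ G2.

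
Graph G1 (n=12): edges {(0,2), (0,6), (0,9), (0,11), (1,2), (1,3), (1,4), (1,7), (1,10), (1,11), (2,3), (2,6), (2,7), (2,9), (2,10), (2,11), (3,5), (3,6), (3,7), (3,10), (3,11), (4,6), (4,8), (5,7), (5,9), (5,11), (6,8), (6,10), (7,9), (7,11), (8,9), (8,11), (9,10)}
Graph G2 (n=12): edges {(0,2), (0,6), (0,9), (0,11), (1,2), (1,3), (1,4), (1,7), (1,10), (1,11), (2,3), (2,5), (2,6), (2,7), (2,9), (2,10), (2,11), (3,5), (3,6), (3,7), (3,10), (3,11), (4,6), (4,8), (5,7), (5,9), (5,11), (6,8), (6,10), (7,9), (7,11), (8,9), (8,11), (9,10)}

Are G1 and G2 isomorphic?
No, not isomorphic

The graphs are NOT isomorphic.

Counting edges: G1 has 33 edge(s); G2 has 34 edge(s).
Edge count is an isomorphism invariant (a bijection on vertices induces a bijection on edges), so differing edge counts rule out isomorphism.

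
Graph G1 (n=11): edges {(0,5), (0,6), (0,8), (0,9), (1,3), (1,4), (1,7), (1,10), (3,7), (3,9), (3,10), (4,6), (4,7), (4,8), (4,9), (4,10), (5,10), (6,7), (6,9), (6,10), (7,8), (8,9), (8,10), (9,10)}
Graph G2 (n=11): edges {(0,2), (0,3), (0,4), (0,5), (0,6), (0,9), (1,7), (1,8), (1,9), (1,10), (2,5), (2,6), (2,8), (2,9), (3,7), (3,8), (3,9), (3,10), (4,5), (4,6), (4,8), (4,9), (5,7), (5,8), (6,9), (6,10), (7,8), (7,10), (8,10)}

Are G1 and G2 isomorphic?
No, not isomorphic

The graphs are NOT isomorphic.

Counting triangles (3-cliques): G1 has 16, G2 has 20.
Triangle count is an isomorphism invariant, so differing triangle counts rule out isomorphism.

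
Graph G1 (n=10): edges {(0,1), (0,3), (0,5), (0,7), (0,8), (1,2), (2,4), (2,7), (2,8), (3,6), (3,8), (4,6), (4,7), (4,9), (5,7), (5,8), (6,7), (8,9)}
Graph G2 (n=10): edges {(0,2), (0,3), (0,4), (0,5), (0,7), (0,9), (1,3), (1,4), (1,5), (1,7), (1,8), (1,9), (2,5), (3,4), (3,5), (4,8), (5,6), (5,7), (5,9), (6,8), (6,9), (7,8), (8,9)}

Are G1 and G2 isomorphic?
No, not isomorphic

The graphs are NOT isomorphic.

Counting triangles (3-cliques): G1 has 5, G2 has 14.
Triangle count is an isomorphism invariant, so differing triangle counts rule out isomorphism.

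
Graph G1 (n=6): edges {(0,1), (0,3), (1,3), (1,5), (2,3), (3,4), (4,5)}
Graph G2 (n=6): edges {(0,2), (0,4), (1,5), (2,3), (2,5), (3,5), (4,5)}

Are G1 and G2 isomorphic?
Yes, isomorphic

The graphs are isomorphic.
One valid mapping φ: V(G1) → V(G2): 0→3, 1→2, 2→1, 3→5, 4→4, 5→0

Verify φ preserves adjacency — for each edge of G1, its image is an edge of G2:
  (0,1) → (φ(0),φ(1)) = (2,3) ∈ E(G2) ✓
  (0,3) → (φ(0),φ(3)) = (3,5) ∈ E(G2) ✓
  (1,3) → (φ(1),φ(3)) = (2,5) ∈ E(G2) ✓
  (1,5) → (φ(1),φ(5)) = (0,2) ∈ E(G2) ✓
  (2,3) → (φ(2),φ(3)) = (1,5) ∈ E(G2) ✓
  (3,4) → (φ(3),φ(4)) = (4,5) ∈ E(G2) ✓
  (4,5) → (φ(4),φ(5)) = (0,4) ∈ E(G2) ✓
All 7 edges of G1 map to edges of G2, and |E(G1)| = |E(G2)| = 7, so φ is a bijection on edges as well as vertices. Hence G1 ≅ G2.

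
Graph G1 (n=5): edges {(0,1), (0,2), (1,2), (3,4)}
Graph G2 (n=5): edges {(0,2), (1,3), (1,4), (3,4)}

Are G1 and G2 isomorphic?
Yes, isomorphic

The graphs are isomorphic.
One valid mapping φ: V(G1) → V(G2): 0→4, 1→3, 2→1, 3→0, 4→2

Verify φ preserves adjacency — for each edge of G1, its image is an edge of G2:
  (0,1) → (φ(0),φ(1)) = (3,4) ∈ E(G2) ✓
  (0,2) → (φ(0),φ(2)) = (1,4) ∈ E(G2) ✓
  (1,2) → (φ(1),φ(2)) = (1,3) ∈ E(G2) ✓
  (3,4) → (φ(3),φ(4)) = (0,2) ∈ E(G2) ✓
All 4 edges of G1 map to edges of G2, and |E(G1)| = |E(G2)| = 4, so φ is a bijection on edges as well as vertices. Hence G1 ≅ G2.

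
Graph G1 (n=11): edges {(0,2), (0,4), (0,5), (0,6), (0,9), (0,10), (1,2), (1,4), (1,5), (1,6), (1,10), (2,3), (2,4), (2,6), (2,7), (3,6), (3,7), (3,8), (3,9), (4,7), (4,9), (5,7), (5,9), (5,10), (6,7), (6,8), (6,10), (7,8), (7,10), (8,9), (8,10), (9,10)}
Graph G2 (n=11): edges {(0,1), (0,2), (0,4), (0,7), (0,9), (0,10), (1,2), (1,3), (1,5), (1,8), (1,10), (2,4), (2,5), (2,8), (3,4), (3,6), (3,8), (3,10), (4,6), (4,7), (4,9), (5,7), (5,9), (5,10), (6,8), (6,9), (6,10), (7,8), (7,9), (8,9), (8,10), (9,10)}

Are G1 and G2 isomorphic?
Yes, isomorphic

The graphs are isomorphic.
One valid mapping φ: V(G1) → V(G2): 0→0, 1→5, 2→1, 3→3, 4→2, 5→7, 6→10, 7→8, 8→6, 9→4, 10→9

Verify φ preserves adjacency — for each edge of G1, its image is an edge of G2:
  (0,2) → (φ(0),φ(2)) = (0,1) ∈ E(G2) ✓
  (0,4) → (φ(0),φ(4)) = (0,2) ∈ E(G2) ✓
  (0,5) → (φ(0),φ(5)) = (0,7) ∈ E(G2) ✓
  (0,6) → (φ(0),φ(6)) = (0,10) ∈ E(G2) ✓
  (0,9) → (φ(0),φ(9)) = (0,4) ∈ E(G2) ✓
  (0,10) → (φ(0),φ(10)) = (0,9) ∈ E(G2) ✓
  (1,2) → (φ(1),φ(2)) = (1,5) ∈ E(G2) ✓
  (1,4) → (φ(1),φ(4)) = (2,5) ∈ E(G2) ✓
  (1,5) → (φ(1),φ(5)) = (5,7) ∈ E(G2) ✓
  (1,6) → (φ(1),φ(6)) = (5,10) ∈ E(G2) ✓
  (1,10) → (φ(1),φ(10)) = (5,9) ∈ E(G2) ✓
  (2,3) → (φ(2),φ(3)) = (1,3) ∈ E(G2) ✓
  (2,4) → (φ(2),φ(4)) = (1,2) ∈ E(G2) ✓
  (2,6) → (φ(2),φ(6)) = (1,10) ∈ E(G2) ✓
  (2,7) → (φ(2),φ(7)) = (1,8) ∈ E(G2) ✓
  (3,6) → (φ(3),φ(6)) = (3,10) ∈ E(G2) ✓
  (3,7) → (φ(3),φ(7)) = (3,8) ∈ E(G2) ✓
  (3,8) → (φ(3),φ(8)) = (3,6) ∈ E(G2) ✓
  (3,9) → (φ(3),φ(9)) = (3,4) ∈ E(G2) ✓
  (4,7) → (φ(4),φ(7)) = (2,8) ∈ E(G2) ✓
  (4,9) → (φ(4),φ(9)) = (2,4) ∈ E(G2) ✓
  (5,7) → (φ(5),φ(7)) = (7,8) ∈ E(G2) ✓
  (5,9) → (φ(5),φ(9)) = (4,7) ∈ E(G2) ✓
  (5,10) → (φ(5),φ(10)) = (7,9) ∈ E(G2) ✓
  (6,7) → (φ(6),φ(7)) = (8,10) ∈ E(G2) ✓
  (6,8) → (φ(6),φ(8)) = (6,10) ∈ E(G2) ✓
  (6,10) → (φ(6),φ(10)) = (9,10) ∈ E(G2) ✓
  (7,8) → (φ(7),φ(8)) = (6,8) ∈ E(G2) ✓
  (7,10) → (φ(7),φ(10)) = (8,9) ∈ E(G2) ✓
  (8,9) → (φ(8),φ(9)) = (4,6) ∈ E(G2) ✓
  (8,10) → (φ(8),φ(10)) = (6,9) ∈ E(G2) ✓
  (9,10) → (φ(9),φ(10)) = (4,9) ∈ E(G2) ✓
All 32 edges of G1 map to edges of G2, and |E(G1)| = |E(G2)| = 32, so φ is a bijection on edges as well as vertices. Hence G1 ≅ G2.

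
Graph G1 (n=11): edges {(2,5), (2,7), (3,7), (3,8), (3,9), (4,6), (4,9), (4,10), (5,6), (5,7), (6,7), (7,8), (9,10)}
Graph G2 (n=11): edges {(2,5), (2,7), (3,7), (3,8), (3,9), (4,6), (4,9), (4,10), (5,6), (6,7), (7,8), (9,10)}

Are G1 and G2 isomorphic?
No, not isomorphic

The graphs are NOT isomorphic.

Counting edges: G1 has 13 edge(s); G2 has 12 edge(s).
Edge count is an isomorphism invariant (a bijection on vertices induces a bijection on edges), so differing edge counts rule out isomorphism.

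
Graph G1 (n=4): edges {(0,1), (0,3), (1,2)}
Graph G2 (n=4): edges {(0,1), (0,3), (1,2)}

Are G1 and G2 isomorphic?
Yes, isomorphic

The graphs are isomorphic.
One valid mapping φ: V(G1) → V(G2): 0→1, 1→0, 2→3, 3→2

Verify φ preserves adjacency — for each edge of G1, its image is an edge of G2:
  (0,1) → (φ(0),φ(1)) = (0,1) ∈ E(G2) ✓
  (0,3) → (φ(0),φ(3)) = (1,2) ∈ E(G2) ✓
  (1,2) → (φ(1),φ(2)) = (0,3) ∈ E(G2) ✓
All 3 edges of G1 map to edges of G2, and |E(G1)| = |E(G2)| = 3, so φ is a bijection on edges as well as vertices. Hence G1 ≅ G2.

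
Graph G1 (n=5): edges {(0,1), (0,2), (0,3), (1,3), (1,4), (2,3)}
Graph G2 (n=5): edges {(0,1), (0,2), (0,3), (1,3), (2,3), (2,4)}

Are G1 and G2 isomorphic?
Yes, isomorphic

The graphs are isomorphic.
One valid mapping φ: V(G1) → V(G2): 0→0, 1→2, 2→1, 3→3, 4→4

Verify φ preserves adjacency — for each edge of G1, its image is an edge of G2:
  (0,1) → (φ(0),φ(1)) = (0,2) ∈ E(G2) ✓
  (0,2) → (φ(0),φ(2)) = (0,1) ∈ E(G2) ✓
  (0,3) → (φ(0),φ(3)) = (0,3) ∈ E(G2) ✓
  (1,3) → (φ(1),φ(3)) = (2,3) ∈ E(G2) ✓
  (1,4) → (φ(1),φ(4)) = (2,4) ∈ E(G2) ✓
  (2,3) → (φ(2),φ(3)) = (1,3) ∈ E(G2) ✓
All 6 edges of G1 map to edges of G2, and |E(G1)| = |E(G2)| = 6, so φ is a bijection on edges as well as vertices. Hence G1 ≅ G2.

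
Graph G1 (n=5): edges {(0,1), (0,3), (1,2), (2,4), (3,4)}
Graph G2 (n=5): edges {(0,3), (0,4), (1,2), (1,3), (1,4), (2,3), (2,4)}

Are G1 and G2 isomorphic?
No, not isomorphic

The graphs are NOT isomorphic.

Counting triangles (3-cliques): G1 has 0, G2 has 2.
Triangle count is an isomorphism invariant, so differing triangle counts rule out isomorphism.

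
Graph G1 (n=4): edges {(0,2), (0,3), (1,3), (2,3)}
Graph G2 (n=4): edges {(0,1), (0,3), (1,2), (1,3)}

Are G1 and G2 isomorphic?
Yes, isomorphic

The graphs are isomorphic.
One valid mapping φ: V(G1) → V(G2): 0→3, 1→2, 2→0, 3→1

Verify φ preserves adjacency — for each edge of G1, its image is an edge of G2:
  (0,2) → (φ(0),φ(2)) = (0,3) ∈ E(G2) ✓
  (0,3) → (φ(0),φ(3)) = (1,3) ∈ E(G2) ✓
  (1,3) → (φ(1),φ(3)) = (1,2) ∈ E(G2) ✓
  (2,3) → (φ(2),φ(3)) = (0,1) ∈ E(G2) ✓
All 4 edges of G1 map to edges of G2, and |E(G1)| = |E(G2)| = 4, so φ is a bijection on edges as well as vertices. Hence G1 ≅ G2.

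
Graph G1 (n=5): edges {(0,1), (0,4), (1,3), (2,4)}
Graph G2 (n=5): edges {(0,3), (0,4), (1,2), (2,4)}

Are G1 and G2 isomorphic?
Yes, isomorphic

The graphs are isomorphic.
One valid mapping φ: V(G1) → V(G2): 0→4, 1→2, 2→3, 3→1, 4→0

Verify φ preserves adjacency — for each edge of G1, its image is an edge of G2:
  (0,1) → (φ(0),φ(1)) = (2,4) ∈ E(G2) ✓
  (0,4) → (φ(0),φ(4)) = (0,4) ∈ E(G2) ✓
  (1,3) → (φ(1),φ(3)) = (1,2) ∈ E(G2) ✓
  (2,4) → (φ(2),φ(4)) = (0,3) ∈ E(G2) ✓
All 4 edges of G1 map to edges of G2, and |E(G1)| = |E(G2)| = 4, so φ is a bijection on edges as well as vertices. Hence G1 ≅ G2.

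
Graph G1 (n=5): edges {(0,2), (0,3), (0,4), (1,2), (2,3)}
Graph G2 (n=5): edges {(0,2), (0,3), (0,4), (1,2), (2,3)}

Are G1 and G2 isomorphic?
Yes, isomorphic

The graphs are isomorphic.
One valid mapping φ: V(G1) → V(G2): 0→0, 1→1, 2→2, 3→3, 4→4

Verify φ preserves adjacency — for each edge of G1, its image is an edge of G2:
  (0,2) → (φ(0),φ(2)) = (0,2) ∈ E(G2) ✓
  (0,3) → (φ(0),φ(3)) = (0,3) ∈ E(G2) ✓
  (0,4) → (φ(0),φ(4)) = (0,4) ∈ E(G2) ✓
  (1,2) → (φ(1),φ(2)) = (1,2) ∈ E(G2) ✓
  (2,3) → (φ(2),φ(3)) = (2,3) ∈ E(G2) ✓
All 5 edges of G1 map to edges of G2, and |E(G1)| = |E(G2)| = 5, so φ is a bijection on edges as well as vertices. Hence G1 ≅ G2.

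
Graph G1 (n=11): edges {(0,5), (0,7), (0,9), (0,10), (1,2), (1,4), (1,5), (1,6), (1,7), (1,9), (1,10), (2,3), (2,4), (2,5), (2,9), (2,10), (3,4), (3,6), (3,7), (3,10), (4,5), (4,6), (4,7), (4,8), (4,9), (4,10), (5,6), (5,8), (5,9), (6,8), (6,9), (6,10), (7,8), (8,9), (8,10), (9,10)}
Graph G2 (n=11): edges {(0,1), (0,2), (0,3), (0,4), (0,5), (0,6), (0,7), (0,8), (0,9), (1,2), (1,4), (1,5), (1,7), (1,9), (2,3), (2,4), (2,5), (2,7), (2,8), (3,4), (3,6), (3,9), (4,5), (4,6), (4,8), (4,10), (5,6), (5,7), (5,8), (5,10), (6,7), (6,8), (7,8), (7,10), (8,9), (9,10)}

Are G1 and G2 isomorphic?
Yes, isomorphic

The graphs are isomorphic.
One valid mapping φ: V(G1) → V(G2): 0→10, 1→8, 2→6, 3→3, 4→0, 5→7, 6→2, 7→9, 8→1, 9→5, 10→4

Verify φ preserves adjacency — for each edge of G1, its image is an edge of G2:
  (0,5) → (φ(0),φ(5)) = (7,10) ∈ E(G2) ✓
  (0,7) → (φ(0),φ(7)) = (9,10) ∈ E(G2) ✓
  (0,9) → (φ(0),φ(9)) = (5,10) ∈ E(G2) ✓
  (0,10) → (φ(0),φ(10)) = (4,10) ∈ E(G2) ✓
  (1,2) → (φ(1),φ(2)) = (6,8) ∈ E(G2) ✓
  (1,4) → (φ(1),φ(4)) = (0,8) ∈ E(G2) ✓
  (1,5) → (φ(1),φ(5)) = (7,8) ∈ E(G2) ✓
  (1,6) → (φ(1),φ(6)) = (2,8) ∈ E(G2) ✓
  (1,7) → (φ(1),φ(7)) = (8,9) ∈ E(G2) ✓
  (1,9) → (φ(1),φ(9)) = (5,8) ∈ E(G2) ✓
  (1,10) → (φ(1),φ(10)) = (4,8) ∈ E(G2) ✓
  (2,3) → (φ(2),φ(3)) = (3,6) ∈ E(G2) ✓
  (2,4) → (φ(2),φ(4)) = (0,6) ∈ E(G2) ✓
  (2,5) → (φ(2),φ(5)) = (6,7) ∈ E(G2) ✓
  (2,9) → (φ(2),φ(9)) = (5,6) ∈ E(G2) ✓
  (2,10) → (φ(2),φ(10)) = (4,6) ∈ E(G2) ✓
  (3,4) → (φ(3),φ(4)) = (0,3) ∈ E(G2) ✓
  (3,6) → (φ(3),φ(6)) = (2,3) ∈ E(G2) ✓
  (3,7) → (φ(3),φ(7)) = (3,9) ∈ E(G2) ✓
  (3,10) → (φ(3),φ(10)) = (3,4) ∈ E(G2) ✓
  (4,5) → (φ(4),φ(5)) = (0,7) ∈ E(G2) ✓
  (4,6) → (φ(4),φ(6)) = (0,2) ∈ E(G2) ✓
  (4,7) → (φ(4),φ(7)) = (0,9) ∈ E(G2) ✓
  (4,8) → (φ(4),φ(8)) = (0,1) ∈ E(G2) ✓
  (4,9) → (φ(4),φ(9)) = (0,5) ∈ E(G2) ✓
  (4,10) → (φ(4),φ(10)) = (0,4) ∈ E(G2) ✓
  (5,6) → (φ(5),φ(6)) = (2,7) ∈ E(G2) ✓
  (5,8) → (φ(5),φ(8)) = (1,7) ∈ E(G2) ✓
  (5,9) → (φ(5),φ(9)) = (5,7) ∈ E(G2) ✓
  (6,8) → (φ(6),φ(8)) = (1,2) ∈ E(G2) ✓
  (6,9) → (φ(6),φ(9)) = (2,5) ∈ E(G2) ✓
  (6,10) → (φ(6),φ(10)) = (2,4) ∈ E(G2) ✓
  (7,8) → (φ(7),φ(8)) = (1,9) ∈ E(G2) ✓
  (8,9) → (φ(8),φ(9)) = (1,5) ∈ E(G2) ✓
  (8,10) → (φ(8),φ(10)) = (1,4) ∈ E(G2) ✓
  (9,10) → (φ(9),φ(10)) = (4,5) ∈ E(G2) ✓
All 36 edges of G1 map to edges of G2, and |E(G1)| = |E(G2)| = 36, so φ is a bijection on edges as well as vertices. Hence G1 ≅ G2.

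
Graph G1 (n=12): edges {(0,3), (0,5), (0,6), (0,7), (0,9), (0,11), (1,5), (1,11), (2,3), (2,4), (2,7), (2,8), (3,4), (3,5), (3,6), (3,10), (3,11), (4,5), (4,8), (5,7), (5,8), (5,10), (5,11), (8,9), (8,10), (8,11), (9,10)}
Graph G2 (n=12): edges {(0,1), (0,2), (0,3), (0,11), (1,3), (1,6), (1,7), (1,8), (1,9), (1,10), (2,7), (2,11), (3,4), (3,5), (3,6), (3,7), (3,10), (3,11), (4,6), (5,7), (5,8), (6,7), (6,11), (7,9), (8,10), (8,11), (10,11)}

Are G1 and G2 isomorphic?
Yes, isomorphic

The graphs are isomorphic.
One valid mapping φ: V(G1) → V(G2): 0→7, 1→4, 2→8, 3→1, 4→10, 5→3, 6→9, 7→5, 8→11, 9→2, 10→0, 11→6

Verify φ preserves adjacency — for each edge of G1, its image is an edge of G2:
  (0,3) → (φ(0),φ(3)) = (1,7) ∈ E(G2) ✓
  (0,5) → (φ(0),φ(5)) = (3,7) ∈ E(G2) ✓
  (0,6) → (φ(0),φ(6)) = (7,9) ∈ E(G2) ✓
  (0,7) → (φ(0),φ(7)) = (5,7) ∈ E(G2) ✓
  (0,9) → (φ(0),φ(9)) = (2,7) ∈ E(G2) ✓
  (0,11) → (φ(0),φ(11)) = (6,7) ∈ E(G2) ✓
  (1,5) → (φ(1),φ(5)) = (3,4) ∈ E(G2) ✓
  (1,11) → (φ(1),φ(11)) = (4,6) ∈ E(G2) ✓
  (2,3) → (φ(2),φ(3)) = (1,8) ∈ E(G2) ✓
  (2,4) → (φ(2),φ(4)) = (8,10) ∈ E(G2) ✓
  (2,7) → (φ(2),φ(7)) = (5,8) ∈ E(G2) ✓
  (2,8) → (φ(2),φ(8)) = (8,11) ∈ E(G2) ✓
  (3,4) → (φ(3),φ(4)) = (1,10) ∈ E(G2) ✓
  (3,5) → (φ(3),φ(5)) = (1,3) ∈ E(G2) ✓
  (3,6) → (φ(3),φ(6)) = (1,9) ∈ E(G2) ✓
  (3,10) → (φ(3),φ(10)) = (0,1) ∈ E(G2) ✓
  (3,11) → (φ(3),φ(11)) = (1,6) ∈ E(G2) ✓
  (4,5) → (φ(4),φ(5)) = (3,10) ∈ E(G2) ✓
  (4,8) → (φ(4),φ(8)) = (10,11) ∈ E(G2) ✓
  (5,7) → (φ(5),φ(7)) = (3,5) ∈ E(G2) ✓
  (5,8) → (φ(5),φ(8)) = (3,11) ∈ E(G2) ✓
  (5,10) → (φ(5),φ(10)) = (0,3) ∈ E(G2) ✓
  (5,11) → (φ(5),φ(11)) = (3,6) ∈ E(G2) ✓
  (8,9) → (φ(8),φ(9)) = (2,11) ∈ E(G2) ✓
  (8,10) → (φ(8),φ(10)) = (0,11) ∈ E(G2) ✓
  (8,11) → (φ(8),φ(11)) = (6,11) ∈ E(G2) ✓
  (9,10) → (φ(9),φ(10)) = (0,2) ∈ E(G2) ✓
All 27 edges of G1 map to edges of G2, and |E(G1)| = |E(G2)| = 27, so φ is a bijection on edges as well as vertices. Hence G1 ≅ G2.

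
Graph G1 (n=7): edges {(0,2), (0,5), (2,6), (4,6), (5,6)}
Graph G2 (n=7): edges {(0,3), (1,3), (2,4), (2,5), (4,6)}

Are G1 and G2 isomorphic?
No, not isomorphic

The graphs are NOT isomorphic.

Connected components of G1: 3 component(s) with vertex sets [[1], [3], [0, 2, 4, 5, 6]], sizes [1, 1, 5].
Connected components of G2: 2 component(s) with vertex sets [[0, 1, 3], [2, 4, 5, 6]], sizes [3, 4].
The number of connected components (and the multiset of component sizes) is an isomorphism invariant — an isomorphism maps each component of G1 bijectively onto a component of G2. Since G1 has 3 component(s) and G2 has 2, they cannot be isomorphic.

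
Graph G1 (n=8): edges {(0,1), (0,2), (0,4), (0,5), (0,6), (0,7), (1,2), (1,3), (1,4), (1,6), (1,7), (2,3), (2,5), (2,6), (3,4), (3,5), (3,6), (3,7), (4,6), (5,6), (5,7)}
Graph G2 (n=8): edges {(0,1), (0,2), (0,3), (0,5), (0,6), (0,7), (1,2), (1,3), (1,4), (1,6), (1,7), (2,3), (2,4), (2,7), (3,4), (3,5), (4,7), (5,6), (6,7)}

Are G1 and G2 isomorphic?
No, not isomorphic

The graphs are NOT isomorphic.

Degrees in G1: deg(0)=6, deg(1)=6, deg(2)=5, deg(3)=6, deg(4)=4, deg(5)=5, deg(6)=6, deg(7)=4.
Sorted degree sequence of G1: [6, 6, 6, 6, 5, 5, 4, 4].
Degrees in G2: deg(0)=6, deg(1)=6, deg(2)=5, deg(3)=5, deg(4)=4, deg(5)=3, deg(6)=4, deg(7)=5.
Sorted degree sequence of G2: [6, 6, 5, 5, 5, 4, 4, 3].
The (sorted) degree sequence is an isomorphism invariant, so since G1 and G2 have different degree sequences they cannot be isomorphic.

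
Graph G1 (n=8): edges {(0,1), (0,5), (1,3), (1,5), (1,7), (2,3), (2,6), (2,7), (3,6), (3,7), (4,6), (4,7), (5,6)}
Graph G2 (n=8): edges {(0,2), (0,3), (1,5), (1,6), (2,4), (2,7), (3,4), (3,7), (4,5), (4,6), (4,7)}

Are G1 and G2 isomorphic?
No, not isomorphic

The graphs are NOT isomorphic.

Counting triangles (3-cliques): G1 has 4, G2 has 2.
Triangle count is an isomorphism invariant, so differing triangle counts rule out isomorphism.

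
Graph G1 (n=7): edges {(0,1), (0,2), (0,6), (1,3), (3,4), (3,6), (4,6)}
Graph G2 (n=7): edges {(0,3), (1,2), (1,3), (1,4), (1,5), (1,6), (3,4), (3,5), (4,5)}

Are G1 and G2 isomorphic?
No, not isomorphic

The graphs are NOT isomorphic.

Degrees in G1: deg(0)=3, deg(1)=2, deg(2)=1, deg(3)=3, deg(4)=2, deg(5)=0, deg(6)=3.
Sorted degree sequence of G1: [3, 3, 3, 2, 2, 1, 0].
Degrees in G2: deg(0)=1, deg(1)=5, deg(2)=1, deg(3)=4, deg(4)=3, deg(5)=3, deg(6)=1.
Sorted degree sequence of G2: [5, 4, 3, 3, 1, 1, 1].
The (sorted) degree sequence is an isomorphism invariant, so since G1 and G2 have different degree sequences they cannot be isomorphic.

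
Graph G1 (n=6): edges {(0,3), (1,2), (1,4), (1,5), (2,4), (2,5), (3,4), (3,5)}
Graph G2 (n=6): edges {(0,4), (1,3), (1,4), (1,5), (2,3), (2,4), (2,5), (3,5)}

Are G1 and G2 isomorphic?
Yes, isomorphic

The graphs are isomorphic.
One valid mapping φ: V(G1) → V(G2): 0→0, 1→5, 2→3, 3→4, 4→2, 5→1

Verify φ preserves adjacency — for each edge of G1, its image is an edge of G2:
  (0,3) → (φ(0),φ(3)) = (0,4) ∈ E(G2) ✓
  (1,2) → (φ(1),φ(2)) = (3,5) ∈ E(G2) ✓
  (1,4) → (φ(1),φ(4)) = (2,5) ∈ E(G2) ✓
  (1,5) → (φ(1),φ(5)) = (1,5) ∈ E(G2) ✓
  (2,4) → (φ(2),φ(4)) = (2,3) ∈ E(G2) ✓
  (2,5) → (φ(2),φ(5)) = (1,3) ∈ E(G2) ✓
  (3,4) → (φ(3),φ(4)) = (2,4) ∈ E(G2) ✓
  (3,5) → (φ(3),φ(5)) = (1,4) ∈ E(G2) ✓
All 8 edges of G1 map to edges of G2, and |E(G1)| = |E(G2)| = 8, so φ is a bijection on edges as well as vertices. Hence G1 ≅ G2.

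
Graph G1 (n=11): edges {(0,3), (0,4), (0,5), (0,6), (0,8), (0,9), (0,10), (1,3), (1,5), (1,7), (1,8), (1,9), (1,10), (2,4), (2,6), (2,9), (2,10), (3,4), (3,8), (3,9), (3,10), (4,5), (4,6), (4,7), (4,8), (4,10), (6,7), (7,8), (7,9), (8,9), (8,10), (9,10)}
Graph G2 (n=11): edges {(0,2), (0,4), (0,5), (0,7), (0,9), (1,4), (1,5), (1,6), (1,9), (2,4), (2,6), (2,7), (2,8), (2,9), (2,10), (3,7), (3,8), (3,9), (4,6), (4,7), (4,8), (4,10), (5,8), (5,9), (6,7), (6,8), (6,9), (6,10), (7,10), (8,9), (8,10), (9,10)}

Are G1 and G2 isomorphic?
Yes, isomorphic

The graphs are isomorphic.
One valid mapping φ: V(G1) → V(G2): 0→8, 1→7, 2→1, 3→10, 4→9, 5→3, 6→5, 7→0, 8→2, 9→4, 10→6

Verify φ preserves adjacency — for each edge of G1, its image is an edge of G2:
  (0,3) → (φ(0),φ(3)) = (8,10) ∈ E(G2) ✓
  (0,4) → (φ(0),φ(4)) = (8,9) ∈ E(G2) ✓
  (0,5) → (φ(0),φ(5)) = (3,8) ∈ E(G2) ✓
  (0,6) → (φ(0),φ(6)) = (5,8) ∈ E(G2) ✓
  (0,8) → (φ(0),φ(8)) = (2,8) ∈ E(G2) ✓
  (0,9) → (φ(0),φ(9)) = (4,8) ∈ E(G2) ✓
  (0,10) → (φ(0),φ(10)) = (6,8) ∈ E(G2) ✓
  (1,3) → (φ(1),φ(3)) = (7,10) ∈ E(G2) ✓
  (1,5) → (φ(1),φ(5)) = (3,7) ∈ E(G2) ✓
  (1,7) → (φ(1),φ(7)) = (0,7) ∈ E(G2) ✓
  (1,8) → (φ(1),φ(8)) = (2,7) ∈ E(G2) ✓
  (1,9) → (φ(1),φ(9)) = (4,7) ∈ E(G2) ✓
  (1,10) → (φ(1),φ(10)) = (6,7) ∈ E(G2) ✓
  (2,4) → (φ(2),φ(4)) = (1,9) ∈ E(G2) ✓
  (2,6) → (φ(2),φ(6)) = (1,5) ∈ E(G2) ✓
  (2,9) → (φ(2),φ(9)) = (1,4) ∈ E(G2) ✓
  (2,10) → (φ(2),φ(10)) = (1,6) ∈ E(G2) ✓
  (3,4) → (φ(3),φ(4)) = (9,10) ∈ E(G2) ✓
  (3,8) → (φ(3),φ(8)) = (2,10) ∈ E(G2) ✓
  (3,9) → (φ(3),φ(9)) = (4,10) ∈ E(G2) ✓
  (3,10) → (φ(3),φ(10)) = (6,10) ∈ E(G2) ✓
  (4,5) → (φ(4),φ(5)) = (3,9) ∈ E(G2) ✓
  (4,6) → (φ(4),φ(6)) = (5,9) ∈ E(G2) ✓
  (4,7) → (φ(4),φ(7)) = (0,9) ∈ E(G2) ✓
  (4,8) → (φ(4),φ(8)) = (2,9) ∈ E(G2) ✓
  (4,10) → (φ(4),φ(10)) = (6,9) ∈ E(G2) ✓
  (6,7) → (φ(6),φ(7)) = (0,5) ∈ E(G2) ✓
  (7,8) → (φ(7),φ(8)) = (0,2) ∈ E(G2) ✓
  (7,9) → (φ(7),φ(9)) = (0,4) ∈ E(G2) ✓
  (8,9) → (φ(8),φ(9)) = (2,4) ∈ E(G2) ✓
  (8,10) → (φ(8),φ(10)) = (2,6) ∈ E(G2) ✓
  (9,10) → (φ(9),φ(10)) = (4,6) ∈ E(G2) ✓
All 32 edges of G1 map to edges of G2, and |E(G1)| = |E(G2)| = 32, so φ is a bijection on edges as well as vertices. Hence G1 ≅ G2.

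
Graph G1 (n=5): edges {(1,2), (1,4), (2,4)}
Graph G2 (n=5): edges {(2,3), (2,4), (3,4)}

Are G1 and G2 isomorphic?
Yes, isomorphic

The graphs are isomorphic.
One valid mapping φ: V(G1) → V(G2): 0→1, 1→4, 2→2, 3→0, 4→3

Verify φ preserves adjacency — for each edge of G1, its image is an edge of G2:
  (1,2) → (φ(1),φ(2)) = (2,4) ∈ E(G2) ✓
  (1,4) → (φ(1),φ(4)) = (3,4) ∈ E(G2) ✓
  (2,4) → (φ(2),φ(4)) = (2,3) ∈ E(G2) ✓
All 3 edges of G1 map to edges of G2, and |E(G1)| = |E(G2)| = 3, so φ is a bijection on edges as well as vertices. Hence G1 ≅ G2.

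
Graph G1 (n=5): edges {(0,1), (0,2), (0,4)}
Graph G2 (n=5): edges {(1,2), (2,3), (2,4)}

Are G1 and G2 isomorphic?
Yes, isomorphic

The graphs are isomorphic.
One valid mapping φ: V(G1) → V(G2): 0→2, 1→4, 2→1, 3→0, 4→3

Verify φ preserves adjacency — for each edge of G1, its image is an edge of G2:
  (0,1) → (φ(0),φ(1)) = (2,4) ∈ E(G2) ✓
  (0,2) → (φ(0),φ(2)) = (1,2) ∈ E(G2) ✓
  (0,4) → (φ(0),φ(4)) = (2,3) ∈ E(G2) ✓
All 3 edges of G1 map to edges of G2, and |E(G1)| = |E(G2)| = 3, so φ is a bijection on edges as well as vertices. Hence G1 ≅ G2.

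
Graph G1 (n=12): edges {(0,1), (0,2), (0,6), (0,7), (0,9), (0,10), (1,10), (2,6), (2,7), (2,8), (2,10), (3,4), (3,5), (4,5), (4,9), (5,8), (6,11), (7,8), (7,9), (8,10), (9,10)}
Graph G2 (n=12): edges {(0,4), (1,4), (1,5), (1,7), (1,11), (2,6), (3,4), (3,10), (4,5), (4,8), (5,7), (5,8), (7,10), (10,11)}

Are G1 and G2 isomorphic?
No, not isomorphic

The graphs are NOT isomorphic.

Connected components of G1: 1 component(s) with vertex sets [[0, 1, 2, 3, 4, 5, 6, 7, 8, 9, 10, 11]], sizes [12].
Connected components of G2: 3 component(s) with vertex sets [[9], [2, 6], [0, 1, 3, 4, 5, 7, 8, 10, 11]], sizes [1, 2, 9].
The number of connected components (and the multiset of component sizes) is an isomorphism invariant — an isomorphism maps each component of G1 bijectively onto a component of G2. Since G1 has 1 component(s) and G2 has 3, they cannot be isomorphic.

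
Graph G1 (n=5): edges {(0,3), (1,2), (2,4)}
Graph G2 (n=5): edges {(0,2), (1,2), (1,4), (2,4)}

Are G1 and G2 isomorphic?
No, not isomorphic

The graphs are NOT isomorphic.

Degrees in G1: deg(0)=1, deg(1)=1, deg(2)=2, deg(3)=1, deg(4)=1.
Sorted degree sequence of G1: [2, 1, 1, 1, 1].
Degrees in G2: deg(0)=1, deg(1)=2, deg(2)=3, deg(3)=0, deg(4)=2.
Sorted degree sequence of G2: [3, 2, 2, 1, 0].
The (sorted) degree sequence is an isomorphism invariant, so since G1 and G2 have different degree sequences they cannot be isomorphic.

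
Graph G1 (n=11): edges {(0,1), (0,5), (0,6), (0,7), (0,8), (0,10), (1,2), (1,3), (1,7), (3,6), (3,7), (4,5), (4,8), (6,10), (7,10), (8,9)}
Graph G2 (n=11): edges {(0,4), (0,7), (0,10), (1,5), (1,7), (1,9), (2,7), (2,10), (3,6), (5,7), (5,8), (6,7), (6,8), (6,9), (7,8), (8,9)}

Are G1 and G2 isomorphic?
Yes, isomorphic

The graphs are isomorphic.
One valid mapping φ: V(G1) → V(G2): 0→7, 1→6, 2→3, 3→9, 4→10, 5→2, 6→1, 7→8, 8→0, 9→4, 10→5

Verify φ preserves adjacency — for each edge of G1, its image is an edge of G2:
  (0,1) → (φ(0),φ(1)) = (6,7) ∈ E(G2) ✓
  (0,5) → (φ(0),φ(5)) = (2,7) ∈ E(G2) ✓
  (0,6) → (φ(0),φ(6)) = (1,7) ∈ E(G2) ✓
  (0,7) → (φ(0),φ(7)) = (7,8) ∈ E(G2) ✓
  (0,8) → (φ(0),φ(8)) = (0,7) ∈ E(G2) ✓
  (0,10) → (φ(0),φ(10)) = (5,7) ∈ E(G2) ✓
  (1,2) → (φ(1),φ(2)) = (3,6) ∈ E(G2) ✓
  (1,3) → (φ(1),φ(3)) = (6,9) ∈ E(G2) ✓
  (1,7) → (φ(1),φ(7)) = (6,8) ∈ E(G2) ✓
  (3,6) → (φ(3),φ(6)) = (1,9) ∈ E(G2) ✓
  (3,7) → (φ(3),φ(7)) = (8,9) ∈ E(G2) ✓
  (4,5) → (φ(4),φ(5)) = (2,10) ∈ E(G2) ✓
  (4,8) → (φ(4),φ(8)) = (0,10) ∈ E(G2) ✓
  (6,10) → (φ(6),φ(10)) = (1,5) ∈ E(G2) ✓
  (7,10) → (φ(7),φ(10)) = (5,8) ∈ E(G2) ✓
  (8,9) → (φ(8),φ(9)) = (0,4) ∈ E(G2) ✓
All 16 edges of G1 map to edges of G2, and |E(G1)| = |E(G2)| = 16, so φ is a bijection on edges as well as vertices. Hence G1 ≅ G2.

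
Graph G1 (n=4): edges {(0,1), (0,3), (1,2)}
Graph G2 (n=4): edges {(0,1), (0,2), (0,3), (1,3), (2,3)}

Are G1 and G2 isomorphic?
No, not isomorphic

The graphs are NOT isomorphic.

Counting triangles (3-cliques): G1 has 0, G2 has 2.
Triangle count is an isomorphism invariant, so differing triangle counts rule out isomorphism.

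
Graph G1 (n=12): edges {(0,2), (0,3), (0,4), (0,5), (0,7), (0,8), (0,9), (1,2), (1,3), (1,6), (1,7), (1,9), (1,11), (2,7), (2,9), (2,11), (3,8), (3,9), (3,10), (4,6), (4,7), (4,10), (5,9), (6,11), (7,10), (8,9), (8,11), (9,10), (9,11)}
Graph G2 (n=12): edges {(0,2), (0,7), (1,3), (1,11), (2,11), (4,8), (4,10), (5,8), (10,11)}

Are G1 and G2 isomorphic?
No, not isomorphic

The graphs are NOT isomorphic.

Connected components of G1: 1 component(s) with vertex sets [[0, 1, 2, 3, 4, 5, 6, 7, 8, 9, 10, 11]], sizes [12].
Connected components of G2: 3 component(s) with vertex sets [[6], [9], [0, 1, 2, 3, 4, 5, 7, 8, 10, 11]], sizes [1, 1, 10].
The number of connected components (and the multiset of component sizes) is an isomorphism invariant — an isomorphism maps each component of G1 bijectively onto a component of G2. Since G1 has 1 component(s) and G2 has 3, they cannot be isomorphic.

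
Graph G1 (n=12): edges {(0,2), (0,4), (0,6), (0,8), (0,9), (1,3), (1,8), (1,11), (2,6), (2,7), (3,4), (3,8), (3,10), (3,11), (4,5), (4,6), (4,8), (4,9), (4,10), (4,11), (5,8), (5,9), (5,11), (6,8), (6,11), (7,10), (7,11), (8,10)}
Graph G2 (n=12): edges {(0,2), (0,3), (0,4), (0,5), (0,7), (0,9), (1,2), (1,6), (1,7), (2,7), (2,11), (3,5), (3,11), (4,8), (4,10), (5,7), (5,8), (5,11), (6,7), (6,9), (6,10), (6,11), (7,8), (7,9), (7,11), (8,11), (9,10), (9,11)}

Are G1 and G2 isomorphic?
Yes, isomorphic

The graphs are isomorphic.
One valid mapping φ: V(G1) → V(G2): 0→6, 1→3, 2→10, 3→5, 4→7, 5→2, 6→9, 7→4, 8→11, 9→1, 10→8, 11→0

Verify φ preserves adjacency — for each edge of G1, its image is an edge of G2:
  (0,2) → (φ(0),φ(2)) = (6,10) ∈ E(G2) ✓
  (0,4) → (φ(0),φ(4)) = (6,7) ∈ E(G2) ✓
  (0,6) → (φ(0),φ(6)) = (6,9) ∈ E(G2) ✓
  (0,8) → (φ(0),φ(8)) = (6,11) ∈ E(G2) ✓
  (0,9) → (φ(0),φ(9)) = (1,6) ∈ E(G2) ✓
  (1,3) → (φ(1),φ(3)) = (3,5) ∈ E(G2) ✓
  (1,8) → (φ(1),φ(8)) = (3,11) ∈ E(G2) ✓
  (1,11) → (φ(1),φ(11)) = (0,3) ∈ E(G2) ✓
  (2,6) → (φ(2),φ(6)) = (9,10) ∈ E(G2) ✓
  (2,7) → (φ(2),φ(7)) = (4,10) ∈ E(G2) ✓
  (3,4) → (φ(3),φ(4)) = (5,7) ∈ E(G2) ✓
  (3,8) → (φ(3),φ(8)) = (5,11) ∈ E(G2) ✓
  (3,10) → (φ(3),φ(10)) = (5,8) ∈ E(G2) ✓
  (3,11) → (φ(3),φ(11)) = (0,5) ∈ E(G2) ✓
  (4,5) → (φ(4),φ(5)) = (2,7) ∈ E(G2) ✓
  (4,6) → (φ(4),φ(6)) = (7,9) ∈ E(G2) ✓
  (4,8) → (φ(4),φ(8)) = (7,11) ∈ E(G2) ✓
  (4,9) → (φ(4),φ(9)) = (1,7) ∈ E(G2) ✓
  (4,10) → (φ(4),φ(10)) = (7,8) ∈ E(G2) ✓
  (4,11) → (φ(4),φ(11)) = (0,7) ∈ E(G2) ✓
  (5,8) → (φ(5),φ(8)) = (2,11) ∈ E(G2) ✓
  (5,9) → (φ(5),φ(9)) = (1,2) ∈ E(G2) ✓
  (5,11) → (φ(5),φ(11)) = (0,2) ∈ E(G2) ✓
  (6,8) → (φ(6),φ(8)) = (9,11) ∈ E(G2) ✓
  (6,11) → (φ(6),φ(11)) = (0,9) ∈ E(G2) ✓
  (7,10) → (φ(7),φ(10)) = (4,8) ∈ E(G2) ✓
  (7,11) → (φ(7),φ(11)) = (0,4) ∈ E(G2) ✓
  (8,10) → (φ(8),φ(10)) = (8,11) ∈ E(G2) ✓
All 28 edges of G1 map to edges of G2, and |E(G1)| = |E(G2)| = 28, so φ is a bijection on edges as well as vertices. Hence G1 ≅ G2.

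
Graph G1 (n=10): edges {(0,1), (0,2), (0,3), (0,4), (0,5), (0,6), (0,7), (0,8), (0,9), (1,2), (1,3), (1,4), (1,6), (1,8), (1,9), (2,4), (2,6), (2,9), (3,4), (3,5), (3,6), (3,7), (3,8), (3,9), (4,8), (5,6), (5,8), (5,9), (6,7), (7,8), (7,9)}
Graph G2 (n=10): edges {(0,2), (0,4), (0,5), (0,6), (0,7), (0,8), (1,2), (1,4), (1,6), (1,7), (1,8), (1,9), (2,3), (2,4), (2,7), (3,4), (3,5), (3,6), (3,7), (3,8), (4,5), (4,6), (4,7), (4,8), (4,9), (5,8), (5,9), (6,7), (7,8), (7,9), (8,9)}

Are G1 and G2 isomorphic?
Yes, isomorphic

The graphs are isomorphic.
One valid mapping φ: V(G1) → V(G2): 0→4, 1→8, 2→5, 3→7, 4→9, 5→2, 6→3, 7→6, 8→1, 9→0

Verify φ preserves adjacency — for each edge of G1, its image is an edge of G2:
  (0,1) → (φ(0),φ(1)) = (4,8) ∈ E(G2) ✓
  (0,2) → (φ(0),φ(2)) = (4,5) ∈ E(G2) ✓
  (0,3) → (φ(0),φ(3)) = (4,7) ∈ E(G2) ✓
  (0,4) → (φ(0),φ(4)) = (4,9) ∈ E(G2) ✓
  (0,5) → (φ(0),φ(5)) = (2,4) ∈ E(G2) ✓
  (0,6) → (φ(0),φ(6)) = (3,4) ∈ E(G2) ✓
  (0,7) → (φ(0),φ(7)) = (4,6) ∈ E(G2) ✓
  (0,8) → (φ(0),φ(8)) = (1,4) ∈ E(G2) ✓
  (0,9) → (φ(0),φ(9)) = (0,4) ∈ E(G2) ✓
  (1,2) → (φ(1),φ(2)) = (5,8) ∈ E(G2) ✓
  (1,3) → (φ(1),φ(3)) = (7,8) ∈ E(G2) ✓
  (1,4) → (φ(1),φ(4)) = (8,9) ∈ E(G2) ✓
  (1,6) → (φ(1),φ(6)) = (3,8) ∈ E(G2) ✓
  (1,8) → (φ(1),φ(8)) = (1,8) ∈ E(G2) ✓
  (1,9) → (φ(1),φ(9)) = (0,8) ∈ E(G2) ✓
  (2,4) → (φ(2),φ(4)) = (5,9) ∈ E(G2) ✓
  (2,6) → (φ(2),φ(6)) = (3,5) ∈ E(G2) ✓
  (2,9) → (φ(2),φ(9)) = (0,5) ∈ E(G2) ✓
  (3,4) → (φ(3),φ(4)) = (7,9) ∈ E(G2) ✓
  (3,5) → (φ(3),φ(5)) = (2,7) ∈ E(G2) ✓
  (3,6) → (φ(3),φ(6)) = (3,7) ∈ E(G2) ✓
  (3,7) → (φ(3),φ(7)) = (6,7) ∈ E(G2) ✓
  (3,8) → (φ(3),φ(8)) = (1,7) ∈ E(G2) ✓
  (3,9) → (φ(3),φ(9)) = (0,7) ∈ E(G2) ✓
  (4,8) → (φ(4),φ(8)) = (1,9) ∈ E(G2) ✓
  (5,6) → (φ(5),φ(6)) = (2,3) ∈ E(G2) ✓
  (5,8) → (φ(5),φ(8)) = (1,2) ∈ E(G2) ✓
  (5,9) → (φ(5),φ(9)) = (0,2) ∈ E(G2) ✓
  (6,7) → (φ(6),φ(7)) = (3,6) ∈ E(G2) ✓
  (7,8) → (φ(7),φ(8)) = (1,6) ∈ E(G2) ✓
  (7,9) → (φ(7),φ(9)) = (0,6) ∈ E(G2) ✓
All 31 edges of G1 map to edges of G2, and |E(G1)| = |E(G2)| = 31, so φ is a bijection on edges as well as vertices. Hence G1 ≅ G2.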